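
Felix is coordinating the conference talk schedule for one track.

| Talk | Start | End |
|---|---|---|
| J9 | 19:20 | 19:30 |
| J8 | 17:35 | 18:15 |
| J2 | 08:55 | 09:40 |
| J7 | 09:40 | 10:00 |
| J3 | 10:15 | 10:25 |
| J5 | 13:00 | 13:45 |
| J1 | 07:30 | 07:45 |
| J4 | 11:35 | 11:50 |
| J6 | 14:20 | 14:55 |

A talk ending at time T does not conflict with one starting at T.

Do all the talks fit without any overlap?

Yes

Sorted by start: J1, J2, J7, J3, J4, J5, J6, J8, J9.
J2 starts after J1 ends, so J1 has no further overlaps.
J7 starts exactly when J2 ends (back-to-back, no overlap), so J2 has no further overlaps.
J3 starts after J7 ends, so J7 has no further overlaps.
J4 starts after J3 ends, so J3 has no further overlaps.
J5 starts after J4 ends, so J4 has no further overlaps.
J6 starts after J5 ends, so J5 has no further overlaps.
J8 starts after J6 ends, so J6 has no further overlaps.
J9 starts after J8 ends.
Every pair is clear; the schedule has no overlaps.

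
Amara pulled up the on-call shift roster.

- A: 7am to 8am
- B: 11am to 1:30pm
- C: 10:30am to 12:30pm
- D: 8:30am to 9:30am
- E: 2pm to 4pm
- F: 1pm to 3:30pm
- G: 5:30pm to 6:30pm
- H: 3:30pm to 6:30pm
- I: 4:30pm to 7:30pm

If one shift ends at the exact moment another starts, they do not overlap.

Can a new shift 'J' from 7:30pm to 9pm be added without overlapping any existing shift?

A: ends 8am at or before J starts 7:30pm → clear.
D: ends 9:30am at or before J starts 7:30pm → clear.
C: ends 12:30pm at or before J starts 7:30pm → clear.
B: ends 1:30pm at or before J starts 7:30pm → clear.
F: ends 3:30pm at or before J starts 7:30pm → clear.
E: ends 4pm at or before J starts 7:30pm → clear.
H: ends 6:30pm at or before J starts 7:30pm → clear.
I: ends 7:30pm at or before J starts 7:30pm → clear.
G: ends 6:30pm at or before J starts 7:30pm → clear.

Yes — the slot is free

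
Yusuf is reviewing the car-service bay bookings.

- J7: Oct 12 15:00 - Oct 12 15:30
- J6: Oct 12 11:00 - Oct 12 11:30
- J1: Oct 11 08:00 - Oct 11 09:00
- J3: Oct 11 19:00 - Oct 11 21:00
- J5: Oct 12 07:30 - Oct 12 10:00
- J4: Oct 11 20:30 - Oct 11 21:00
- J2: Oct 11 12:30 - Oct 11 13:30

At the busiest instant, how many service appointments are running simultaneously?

Sweep the timeline, counting +1 at each start and −1 at each end (ends before starts at a tie):
Oct 11 08:00 start J1 → 1
Oct 11 09:00 end J1 → 0
Oct 11 12:30 start J2 → 1
Oct 11 13:30 end J2 → 0
Oct 11 19:00 start J3 → 1
Oct 11 20:30 start J4 → 2
Oct 11 21:00 end J3 → 1
Oct 11 21:00 end J4 → 0
Oct 12 07:30 start J5 → 1
Oct 12 10:00 end J5 → 0
Oct 12 11:00 start J6 → 1
Oct 12 11:30 end J6 → 0
Oct 12 15:00 start J7 → 1
Oct 12 15:30 end J7 → 0
Peak is 2, at Oct 11 20:30 (J3, J4).

2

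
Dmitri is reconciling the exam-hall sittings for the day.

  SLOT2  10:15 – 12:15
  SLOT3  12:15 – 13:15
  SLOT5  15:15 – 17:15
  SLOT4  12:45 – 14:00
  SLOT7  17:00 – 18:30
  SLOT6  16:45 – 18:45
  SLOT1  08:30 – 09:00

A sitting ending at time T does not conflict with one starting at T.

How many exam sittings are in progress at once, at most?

3

Sweep the timeline, counting +1 at each start and −1 at each end (ends before starts at a tie):
08:30 start SLOT1 → 1
09:00 end SLOT1 → 0
10:15 start SLOT2 → 1
12:15 end SLOT2 → 0
12:15 start SLOT3 → 1
12:45 start SLOT4 → 2
13:15 end SLOT3 → 1
14:00 end SLOT4 → 0
15:15 start SLOT5 → 1
16:45 start SLOT6 → 2
17:00 start SLOT7 → 3
17:15 end SLOT5 → 2
18:30 end SLOT7 → 1
18:45 end SLOT6 → 0
Peak is 3, at 17:00 (SLOT5, SLOT6, SLOT7).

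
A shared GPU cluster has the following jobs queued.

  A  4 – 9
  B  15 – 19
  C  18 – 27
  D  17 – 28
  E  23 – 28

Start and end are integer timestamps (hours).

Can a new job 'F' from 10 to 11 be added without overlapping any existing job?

A: ends 9 at or before F starts 10 → clear.
B: starts 15 at or after F ends 11 → clear.
D: starts 17 at or after F ends 11 → clear.
C: starts 18 at or after F ends 11 → clear.
E: starts 23 at or after F ends 11 → clear.

Yes — the slot is free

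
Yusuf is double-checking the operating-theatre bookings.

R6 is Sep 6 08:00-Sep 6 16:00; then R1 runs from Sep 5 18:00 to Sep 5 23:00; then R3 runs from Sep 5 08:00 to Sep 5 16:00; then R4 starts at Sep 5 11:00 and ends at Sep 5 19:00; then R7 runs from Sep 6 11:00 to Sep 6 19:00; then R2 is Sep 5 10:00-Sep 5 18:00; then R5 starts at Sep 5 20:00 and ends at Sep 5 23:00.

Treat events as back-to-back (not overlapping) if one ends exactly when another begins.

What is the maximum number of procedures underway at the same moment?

Walk through starts and ends in time order (an end at T is processed before a start at T):
Sep 5 08:00 start R3 → 1
Sep 5 10:00 start R2 → 2
Sep 5 11:00 start R4 → 3
Sep 5 16:00 end R3 → 2
Sep 5 18:00 end R2 → 1
Sep 5 18:00 start R1 → 2
Sep 5 19:00 end R4 → 1
Sep 5 20:00 start R5 → 2
Sep 5 23:00 end R1 → 1
Sep 5 23:00 end R5 → 0
Sep 6 08:00 start R6 → 1
Sep 6 11:00 start R7 → 2
Sep 6 16:00 end R6 → 1
Sep 6 19:00 end R7 → 0
Peak is 3, at Sep 5 11:00 (R2, R3, R4).

3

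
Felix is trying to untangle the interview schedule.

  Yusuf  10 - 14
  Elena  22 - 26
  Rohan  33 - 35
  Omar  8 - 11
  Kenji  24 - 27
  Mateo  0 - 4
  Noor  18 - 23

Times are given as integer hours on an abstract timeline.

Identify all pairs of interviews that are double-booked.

Check each pair: they overlap iff neither finishes before the other starts.
Sorted by start: Mateo, Omar, Yusuf, Noor, Elena, Kenji, Rohan.
Omar starts after Mateo ends — done with Mateo.
Yusuf starts before Omar ends → Omar and Yusuf overlap.
Noor starts after Omar ends — done with Omar.
Noor starts after Yusuf ends — done with Yusuf.
Elena starts before Noor ends → Noor and Elena overlap.
Kenji starts after Noor ends — done with Noor.
Kenji starts before Elena ends → Elena and Kenji overlap.
Rohan starts after Elena ends.
Rohan starts after Kenji ends.

Elena & Kenji, Elena & Noor, Omar & Yusuf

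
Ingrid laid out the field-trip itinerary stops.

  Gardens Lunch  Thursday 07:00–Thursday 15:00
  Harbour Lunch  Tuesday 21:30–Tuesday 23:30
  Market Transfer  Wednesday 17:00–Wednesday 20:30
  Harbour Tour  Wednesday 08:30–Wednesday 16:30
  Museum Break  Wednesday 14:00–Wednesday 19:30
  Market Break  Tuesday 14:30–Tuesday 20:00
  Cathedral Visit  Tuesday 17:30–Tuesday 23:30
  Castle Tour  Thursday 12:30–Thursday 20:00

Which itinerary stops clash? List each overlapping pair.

Check each pair: they overlap iff neither finishes before the other starts.
Sorted by start: Market Break, Cathedral Visit, Harbour Lunch, Harbour Tour, Museum Break, Market Transfer, Gardens Lunch, Castle Tour.
Cathedral Visit starts before Market Break ends → Market Break and Cathedral Visit overlap.
Harbour Lunch starts after Market Break ends, so nothing later overlaps Market Break either.
Harbour Lunch starts before Cathedral Visit ends → Cathedral Visit and Harbour Lunch overlap.
Harbour Tour starts after Cathedral Visit ends, so nothing later overlaps Cathedral Visit either.
Harbour Tour starts after Harbour Lunch ends, so nothing later overlaps Harbour Lunch either.
Museum Break starts before Harbour Tour ends → Harbour Tour and Museum Break overlap.
Market Transfer starts after Harbour Tour ends, so nothing later overlaps Harbour Tour either.
Market Transfer starts before Museum Break ends → Museum Break and Market Transfer overlap.
Gardens Lunch starts after Museum Break ends, so nothing later overlaps Museum Break either.
Gardens Lunch starts after Market Transfer ends, so nothing later overlaps Market Transfer either.
Castle Tour starts before Gardens Lunch ends → Gardens Lunch and Castle Tour overlap.

Castle Tour & Gardens Lunch, Cathedral Visit & Harbour Lunch, Cathedral Visit & Market Break, Harbour Tour & Museum Break, Market Transfer & Museum Break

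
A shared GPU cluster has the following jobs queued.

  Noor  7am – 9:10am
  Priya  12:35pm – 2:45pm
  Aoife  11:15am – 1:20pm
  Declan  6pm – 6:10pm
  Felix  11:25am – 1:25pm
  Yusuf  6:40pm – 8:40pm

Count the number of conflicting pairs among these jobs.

3

Sorted by start: Noor, Aoife, Felix, Priya, Declan, Yusuf.
Aoife starts after Noor ends — done with Noor.
Felix starts before Aoife ends → Aoife and Felix overlap.
Priya starts before Aoife ends → Aoife and Priya overlap.
Declan starts after Aoife ends — done with Aoife.
Priya starts before Felix ends → Felix and Priya overlap.
Declan starts after Felix ends — done with Felix.
Declan starts after Priya ends — done with Priya.
Yusuf starts after Declan ends.
Overlapping pairs: Aoife & Felix, Aoife & Priya, Felix & Priya — 3 in total.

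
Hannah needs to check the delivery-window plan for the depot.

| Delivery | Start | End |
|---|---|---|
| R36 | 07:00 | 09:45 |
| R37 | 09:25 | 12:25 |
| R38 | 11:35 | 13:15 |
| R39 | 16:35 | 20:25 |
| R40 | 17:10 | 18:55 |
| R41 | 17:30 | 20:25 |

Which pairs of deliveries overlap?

Two intervals overlap when each starts before the other ends.
Sorted by start: R36, R37, R38, R39, R40, R41.
R37 starts before R36 ends → R36 and R37 overlap.
R38 starts after R36 ends — done with R36.
R38 starts before R37 ends → R37 and R38 overlap.
R39 starts after R37 ends — done with R37.
R39 starts after R38 ends — done with R38.
R40 starts before R39 ends → R39 and R40 overlap.
R41 starts before R39 ends → R39 and R41 overlap.
R41 starts before R40 ends → R40 and R41 overlap.

R36 & R37, R37 & R38, R39 & R40, R39 & R41, R40 & R41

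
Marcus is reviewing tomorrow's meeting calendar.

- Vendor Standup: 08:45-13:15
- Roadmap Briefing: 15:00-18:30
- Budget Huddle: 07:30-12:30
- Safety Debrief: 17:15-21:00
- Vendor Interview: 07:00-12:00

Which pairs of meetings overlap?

Budget Huddle & Vendor Interview, Budget Huddle & Vendor Standup, Roadmap Briefing & Safety Debrief, Vendor Interview & Vendor Standup

Sorted by start: Vendor Interview, Budget Huddle, Vendor Standup, Roadmap Briefing, Safety Debrief.
Budget Huddle starts before Vendor Interview ends → Vendor Interview and Budget Huddle overlap.
Vendor Standup starts before Vendor Interview ends → Vendor Interview and Vendor Standup overlap.
Roadmap Briefing starts after Vendor Interview ends, so Vendor Interview has no further overlaps.
Vendor Standup starts before Budget Huddle ends → Budget Huddle and Vendor Standup overlap.
Roadmap Briefing starts after Budget Huddle ends, so Budget Huddle has no further overlaps.
Roadmap Briefing starts after Vendor Standup ends, so Vendor Standup has no further overlaps.
Safety Debrief starts before Roadmap Briefing ends → Roadmap Briefing and Safety Debrief overlap.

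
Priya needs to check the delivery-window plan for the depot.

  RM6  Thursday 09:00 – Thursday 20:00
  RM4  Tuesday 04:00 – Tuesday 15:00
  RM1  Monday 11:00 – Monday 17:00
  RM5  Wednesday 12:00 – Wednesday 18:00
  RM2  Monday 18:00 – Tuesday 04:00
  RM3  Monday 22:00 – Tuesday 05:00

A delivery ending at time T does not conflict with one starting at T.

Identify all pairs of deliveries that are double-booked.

RM2 & RM3, RM3 & RM4

Sorted by start: RM1, RM2, RM3, RM4, RM5, RM6.
RM2 starts after RM1 ends, so RM1 has no further overlaps.
RM3 starts before RM2 ends → RM2 and RM3 overlap.
RM4 starts exactly when RM2 ends (back-to-back, no overlap), so RM2 has no further overlaps.
RM4 starts before RM3 ends → RM3 and RM4 overlap.
RM5 starts after RM3 ends, so RM3 has no further overlaps.
RM5 starts after RM4 ends, so RM4 has no further overlaps.
RM6 starts after RM5 ends.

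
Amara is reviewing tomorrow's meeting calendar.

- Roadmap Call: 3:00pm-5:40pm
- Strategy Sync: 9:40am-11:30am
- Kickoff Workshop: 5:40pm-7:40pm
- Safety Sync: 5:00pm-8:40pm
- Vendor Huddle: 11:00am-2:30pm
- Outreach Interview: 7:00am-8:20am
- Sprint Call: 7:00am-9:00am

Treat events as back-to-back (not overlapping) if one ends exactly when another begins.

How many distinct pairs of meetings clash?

Check each pair: they overlap iff neither finishes before the other starts.
Sorted by start: Outreach Interview, Sprint Call, Strategy Sync, Vendor Huddle, Roadmap Call, Safety Sync, Kickoff Workshop.
Sprint Call starts before Outreach Interview ends → Outreach Interview and Sprint Call overlap.
Strategy Sync starts after Outreach Interview ends — done with Outreach Interview.
Strategy Sync starts after Sprint Call ends — done with Sprint Call.
Vendor Huddle starts before Strategy Sync ends → Strategy Sync and Vendor Huddle overlap.
Roadmap Call starts after Strategy Sync ends — done with Strategy Sync.
Roadmap Call starts after Vendor Huddle ends — done with Vendor Huddle.
Safety Sync starts before Roadmap Call ends → Roadmap Call and Safety Sync overlap.
Kickoff Workshop starts exactly when Roadmap Call ends (back-to-back, no overlap).
Kickoff Workshop starts before Safety Sync ends → Safety Sync and Kickoff Workshop overlap.
Overlapping pairs: Kickoff Workshop & Safety Sync, Outreach Interview & Sprint Call, Roadmap Call & Safety Sync, Strategy Sync & Vendor Huddle — 4 in total.

4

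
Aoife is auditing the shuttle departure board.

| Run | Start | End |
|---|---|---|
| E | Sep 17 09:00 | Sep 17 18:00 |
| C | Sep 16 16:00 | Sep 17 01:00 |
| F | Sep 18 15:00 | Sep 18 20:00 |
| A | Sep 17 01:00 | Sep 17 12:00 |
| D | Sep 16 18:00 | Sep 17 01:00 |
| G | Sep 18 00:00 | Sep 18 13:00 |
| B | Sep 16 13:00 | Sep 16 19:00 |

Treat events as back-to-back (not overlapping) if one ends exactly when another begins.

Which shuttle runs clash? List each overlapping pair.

Check each pair: they overlap iff neither finishes before the other starts.
Sorted by start: B, C, D, A, E, G, F.
C starts before B ends → B and C overlap.
D starts before B ends → B and D overlap.
A starts after B ends, so nothing later overlaps B either.
D starts before C ends → C and D overlap.
A starts exactly when C ends (back-to-back, no overlap), so nothing later overlaps C either.
A starts exactly when D ends (back-to-back, no overlap), so nothing later overlaps D either.
E starts before A ends → A and E overlap.
G starts after A ends, so nothing later overlaps A either.
G starts after E ends, so nothing later overlaps E either.
F starts after G ends.

A & E, B & C, B & D, C & D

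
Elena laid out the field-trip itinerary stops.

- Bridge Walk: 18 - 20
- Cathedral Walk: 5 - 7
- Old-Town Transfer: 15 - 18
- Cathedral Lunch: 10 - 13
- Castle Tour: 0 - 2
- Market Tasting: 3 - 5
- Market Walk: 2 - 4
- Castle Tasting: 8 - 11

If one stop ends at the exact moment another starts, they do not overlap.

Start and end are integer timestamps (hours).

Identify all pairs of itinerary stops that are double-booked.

Castle Tasting & Cathedral Lunch, Market Tasting & Market Walk

Sorted by start: Castle Tour, Market Walk, Market Tasting, Cathedral Walk, Castle Tasting, Cathedral Lunch, Old-Town Transfer, Bridge Walk.
Market Walk starts exactly when Castle Tour ends (back-to-back, no overlap); Castle Tour is clear from here.
Market Tasting starts before Market Walk ends → Market Walk and Market Tasting overlap.
Cathedral Walk starts after Market Walk ends; Market Walk is clear from here.
Cathedral Walk starts exactly when Market Tasting ends (back-to-back, no overlap); Market Tasting is clear from here.
Castle Tasting starts after Cathedral Walk ends; Cathedral Walk is clear from here.
Cathedral Lunch starts before Castle Tasting ends → Castle Tasting and Cathedral Lunch overlap.
Old-Town Transfer starts after Castle Tasting ends; Castle Tasting is clear from here.
Old-Town Transfer starts after Cathedral Lunch ends; Cathedral Lunch is clear from here.
Bridge Walk starts exactly when Old-Town Transfer ends (back-to-back, no overlap).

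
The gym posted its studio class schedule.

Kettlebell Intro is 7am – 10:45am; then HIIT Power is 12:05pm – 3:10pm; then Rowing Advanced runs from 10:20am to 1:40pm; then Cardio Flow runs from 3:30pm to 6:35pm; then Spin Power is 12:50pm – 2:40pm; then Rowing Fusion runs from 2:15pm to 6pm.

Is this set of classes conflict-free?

Sorted by start: Kettlebell Intro, Rowing Advanced, HIIT Power, Spin Power, Rowing Fusion, Cardio Flow.
Rowing Advanced starts before Kettlebell Intro ends → Kettlebell Intro and Rowing Advanced overlap.
That's a conflict, so the schedule is not conflict-free.

No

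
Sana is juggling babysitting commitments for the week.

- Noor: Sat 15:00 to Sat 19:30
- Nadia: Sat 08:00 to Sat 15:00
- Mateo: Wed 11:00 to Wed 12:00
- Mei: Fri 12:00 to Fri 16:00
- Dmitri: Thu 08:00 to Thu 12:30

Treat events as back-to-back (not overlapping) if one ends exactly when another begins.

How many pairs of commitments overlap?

Sorted by start: Mateo, Dmitri, Mei, Nadia, Noor.
Dmitri starts after Mateo ends — done with Mateo.
Mei starts after Dmitri ends — done with Dmitri.
Nadia starts after Mei ends — done with Mei.
Noor starts exactly when Nadia ends (back-to-back, no overlap).
No pair overlaps.

0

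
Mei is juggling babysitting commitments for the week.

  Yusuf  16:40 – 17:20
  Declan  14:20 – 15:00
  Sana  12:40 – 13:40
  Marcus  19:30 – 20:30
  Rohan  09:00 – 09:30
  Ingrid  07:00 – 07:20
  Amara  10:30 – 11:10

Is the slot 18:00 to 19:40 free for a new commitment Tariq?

Ingrid: ends 07:20 at or before Tariq starts 18:00 → clear.
Rohan: ends 09:30 at or before Tariq starts 18:00 → clear.
Amara: ends 11:10 at or before Tariq starts 18:00 → clear.
Sana: ends 13:40 at or before Tariq starts 18:00 → clear.
Declan: ends 15:00 at or before Tariq starts 18:00 → clear.
Yusuf: ends 17:20 at or before Tariq starts 18:00 → clear.
Marcus: starts 19:30 before Tariq ends 19:40, and ends 20:30 after Tariq starts 18:00 → overlap.
Tariq overlaps Marcus.

No — it overlaps Marcus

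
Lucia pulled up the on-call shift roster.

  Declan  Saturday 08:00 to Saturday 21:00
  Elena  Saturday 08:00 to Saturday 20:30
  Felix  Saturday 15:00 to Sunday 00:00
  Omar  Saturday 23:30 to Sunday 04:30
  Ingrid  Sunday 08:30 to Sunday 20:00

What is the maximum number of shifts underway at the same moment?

Sweep the timeline, counting +1 at each start and −1 at each end (ends before starts at a tie):
Saturday 08:00 start Declan → 1
Saturday 08:00 start Elena → 2
Saturday 15:00 start Felix → 3
Saturday 20:30 end Elena → 2
Saturday 21:00 end Declan → 1
Saturday 23:30 start Omar → 2
Sunday 00:00 end Felix → 1
Sunday 04:30 end Omar → 0
Sunday 08:30 start Ingrid → 1
Sunday 20:00 end Ingrid → 0
Peak is 3, at Saturday 15:00 (Declan, Elena, Felix).

3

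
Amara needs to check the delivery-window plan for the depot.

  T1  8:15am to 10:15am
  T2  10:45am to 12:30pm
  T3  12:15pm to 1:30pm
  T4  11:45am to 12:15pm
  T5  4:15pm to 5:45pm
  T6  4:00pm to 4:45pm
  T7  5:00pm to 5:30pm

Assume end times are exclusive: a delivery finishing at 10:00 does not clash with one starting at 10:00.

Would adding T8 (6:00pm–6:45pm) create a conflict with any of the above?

T1: ends 10:15am at or before T8 starts 6:00pm → clear.
T2: ends 12:30pm at or before T8 starts 6:00pm → clear.
T4: ends 12:15pm at or before T8 starts 6:00pm → clear.
T3: ends 1:30pm at or before T8 starts 6:00pm → clear.
T6: ends 4:45pm at or before T8 starts 6:00pm → clear.
T5: ends 5:45pm at or before T8 starts 6:00pm → clear.
T7: ends 5:30pm at or before T8 starts 6:00pm → clear.

No — it doesn't clash with anything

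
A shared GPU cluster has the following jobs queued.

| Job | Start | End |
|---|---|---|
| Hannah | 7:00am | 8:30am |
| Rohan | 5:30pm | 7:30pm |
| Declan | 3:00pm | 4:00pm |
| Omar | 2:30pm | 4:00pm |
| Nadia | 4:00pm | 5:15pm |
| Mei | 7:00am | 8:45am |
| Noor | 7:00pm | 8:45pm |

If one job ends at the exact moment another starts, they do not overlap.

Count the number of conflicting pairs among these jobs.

3

Sorted by start: Hannah, Mei, Omar, Declan, Nadia, Rohan, Noor.
Mei starts before Hannah ends → Hannah and Mei overlap.
Omar starts after Hannah ends — done with Hannah.
Omar starts after Mei ends — done with Mei.
Declan starts before Omar ends → Omar and Declan overlap.
Nadia starts exactly when Omar ends (back-to-back, no overlap) — done with Omar.
Nadia starts exactly when Declan ends (back-to-back, no overlap) — done with Declan.
Rohan starts after Nadia ends — done with Nadia.
Noor starts before Rohan ends → Rohan and Noor overlap.
Overlapping pairs: Declan & Omar, Hannah & Mei, Noor & Rohan — 3 in total.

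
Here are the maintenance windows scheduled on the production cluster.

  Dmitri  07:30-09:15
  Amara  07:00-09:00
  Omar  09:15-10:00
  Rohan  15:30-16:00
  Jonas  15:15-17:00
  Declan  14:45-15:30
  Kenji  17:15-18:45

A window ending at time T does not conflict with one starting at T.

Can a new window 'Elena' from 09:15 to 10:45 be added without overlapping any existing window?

No — it overlaps Omar

Amara: ends 09:00 at or before Elena starts 09:15 → clear.
Dmitri: ends 09:15 at or before Elena starts 09:15 → clear.
Omar: starts 09:15 before Elena ends 10:45, and ends 10:00 after Elena starts 09:15 → overlap.
Declan: starts 14:45 at or after Elena ends 10:45 → clear.
Jonas: starts 15:15 at or after Elena ends 10:45 → clear.
Rohan: starts 15:30 at or after Elena ends 10:45 → clear.
Kenji: starts 17:15 at or after Elena ends 10:45 → clear.
Elena overlaps Omar.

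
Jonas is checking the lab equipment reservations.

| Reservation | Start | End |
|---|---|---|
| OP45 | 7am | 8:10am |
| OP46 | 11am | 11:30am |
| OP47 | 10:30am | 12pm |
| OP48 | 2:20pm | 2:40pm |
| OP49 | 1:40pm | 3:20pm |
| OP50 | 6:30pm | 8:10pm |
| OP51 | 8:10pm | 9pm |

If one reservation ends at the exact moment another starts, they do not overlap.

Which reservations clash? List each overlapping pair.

OP46 & OP47, OP48 & OP49

Sorted by start: OP45, OP47, OP46, OP49, OP48, OP50, OP51.
OP47 starts after OP45 ends — done with OP45.
OP46 starts before OP47 ends → OP47 and OP46 overlap.
OP49 starts after OP47 ends — done with OP47.
OP49 starts after OP46 ends — done with OP46.
OP48 starts before OP49 ends → OP49 and OP48 overlap.
OP50 starts after OP49 ends — done with OP49.
OP50 starts after OP48 ends — done with OP48.
OP51 starts exactly when OP50 ends (back-to-back, no overlap).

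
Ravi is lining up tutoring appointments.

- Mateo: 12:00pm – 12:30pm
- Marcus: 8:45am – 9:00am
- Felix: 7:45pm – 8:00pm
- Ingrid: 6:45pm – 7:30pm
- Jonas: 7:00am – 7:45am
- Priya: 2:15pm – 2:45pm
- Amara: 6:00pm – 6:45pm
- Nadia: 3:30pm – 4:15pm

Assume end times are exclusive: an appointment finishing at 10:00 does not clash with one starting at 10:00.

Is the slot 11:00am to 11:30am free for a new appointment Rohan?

Yes — the slot is free

Jonas: ends 7:45am at or before Rohan starts 11:00am → clear.
Marcus: ends 9:00am at or before Rohan starts 11:00am → clear.
Mateo: starts 12:00pm at or after Rohan ends 11:30am → clear.
Priya: starts 2:15pm at or after Rohan ends 11:30am → clear.
Nadia: starts 3:30pm at or after Rohan ends 11:30am → clear.
Amara: starts 6:00pm at or after Rohan ends 11:30am → clear.
Ingrid: starts 6:45pm at or after Rohan ends 11:30am → clear.
Felix: starts 7:45pm at or after Rohan ends 11:30am → clear.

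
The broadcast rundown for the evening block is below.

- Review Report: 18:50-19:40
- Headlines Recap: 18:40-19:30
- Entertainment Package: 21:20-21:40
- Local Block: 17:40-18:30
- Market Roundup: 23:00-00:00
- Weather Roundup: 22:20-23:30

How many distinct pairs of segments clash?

2

Two intervals overlap when each starts before the other ends.
Sorted by start: Local Block, Headlines Recap, Review Report, Entertainment Package, Weather Roundup, Market Roundup.
Headlines Recap starts after Local Block ends, so Local Block has no further overlaps.
Review Report starts before Headlines Recap ends → Headlines Recap and Review Report overlap.
Entertainment Package starts after Headlines Recap ends, so Headlines Recap has no further overlaps.
Entertainment Package starts after Review Report ends, so Review Report has no further overlaps.
Weather Roundup starts after Entertainment Package ends, so Entertainment Package has no further overlaps.
Market Roundup starts before Weather Roundup ends → Weather Roundup and Market Roundup overlap.
Overlapping pairs: Headlines Recap & Review Report, Market Roundup & Weather Roundup — 2 in total.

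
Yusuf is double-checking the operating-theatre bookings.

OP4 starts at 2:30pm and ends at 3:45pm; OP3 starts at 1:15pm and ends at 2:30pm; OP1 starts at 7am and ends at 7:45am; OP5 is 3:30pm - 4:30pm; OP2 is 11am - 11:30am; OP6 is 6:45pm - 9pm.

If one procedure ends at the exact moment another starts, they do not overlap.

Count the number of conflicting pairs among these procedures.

Sorted by start: OP1, OP2, OP3, OP4, OP5, OP6.
OP2 starts after OP1 ends — done with OP1.
OP3 starts after OP2 ends — done with OP2.
OP4 starts exactly when OP3 ends (back-to-back, no overlap) — done with OP3.
OP5 starts before OP4 ends → OP4 and OP5 overlap.
OP6 starts after OP4 ends.
OP6 starts after OP5 ends.
Overlapping pairs: OP4 & OP5 — 1 in total.

1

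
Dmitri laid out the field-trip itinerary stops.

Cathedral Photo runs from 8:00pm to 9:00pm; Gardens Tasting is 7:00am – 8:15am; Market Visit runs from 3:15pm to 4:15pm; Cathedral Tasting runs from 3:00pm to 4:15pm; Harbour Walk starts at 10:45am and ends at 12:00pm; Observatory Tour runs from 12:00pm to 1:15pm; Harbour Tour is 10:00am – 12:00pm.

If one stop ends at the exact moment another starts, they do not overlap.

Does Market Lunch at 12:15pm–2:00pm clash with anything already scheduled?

Yes — it overlaps Observatory Tour

Gardens Tasting: ends 8:15am at or before Market Lunch starts 12:15pm → clear.
Harbour Tour: ends 12:00pm at or before Market Lunch starts 12:15pm → clear.
Harbour Walk: ends 12:00pm at or before Market Lunch starts 12:15pm → clear.
Observatory Tour: starts 12:00pm before Market Lunch ends 2:00pm, and ends 1:15pm after Market Lunch starts 12:15pm → overlap.
Cathedral Tasting: starts 3:00pm at or after Market Lunch ends 2:00pm → clear.
Market Visit: starts 3:15pm at or after Market Lunch ends 2:00pm → clear.
Cathedral Photo: starts 8:00pm at or after Market Lunch ends 2:00pm → clear.
Market Lunch overlaps Observatory Tour.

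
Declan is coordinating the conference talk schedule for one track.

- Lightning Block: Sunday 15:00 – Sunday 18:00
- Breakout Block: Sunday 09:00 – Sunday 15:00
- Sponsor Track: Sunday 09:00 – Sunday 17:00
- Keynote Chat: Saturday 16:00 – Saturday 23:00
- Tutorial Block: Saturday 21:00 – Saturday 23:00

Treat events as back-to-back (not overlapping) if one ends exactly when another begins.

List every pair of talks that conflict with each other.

Breakout Block & Sponsor Track, Keynote Chat & Tutorial Block, Lightning Block & Sponsor Track

Two intervals overlap when each starts before the other ends.
Sorted by start: Keynote Chat, Tutorial Block, Breakout Block, Sponsor Track, Lightning Block.
Tutorial Block starts before Keynote Chat ends → Keynote Chat and Tutorial Block overlap.
Breakout Block starts after Keynote Chat ends; Keynote Chat is clear from here.
Breakout Block starts after Tutorial Block ends; Tutorial Block is clear from here.
Sponsor Track starts before Breakout Block ends → Breakout Block and Sponsor Track overlap.
Lightning Block starts exactly when Breakout Block ends (back-to-back, no overlap).
Lightning Block starts before Sponsor Track ends → Sponsor Track and Lightning Block overlap.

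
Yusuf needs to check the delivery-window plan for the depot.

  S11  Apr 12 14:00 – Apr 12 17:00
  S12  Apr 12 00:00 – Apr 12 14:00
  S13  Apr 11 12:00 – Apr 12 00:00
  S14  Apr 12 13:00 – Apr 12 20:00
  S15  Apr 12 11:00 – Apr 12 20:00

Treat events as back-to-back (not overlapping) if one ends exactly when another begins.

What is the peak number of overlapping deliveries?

3

Sort all start/end points and keep a running count:
Apr 11 12:00 start S13 → 1
Apr 12 00:00 end S13 → 0
Apr 12 00:00 start S12 → 1
Apr 12 11:00 start S15 → 2
Apr 12 13:00 start S14 → 3
Apr 12 14:00 end S12 → 2
Apr 12 14:00 start S11 → 3
Apr 12 17:00 end S11 → 2
Apr 12 20:00 end S14 → 1
Apr 12 20:00 end S15 → 0
Peak is 3, at Apr 12 13:00 (S12, S14, S15).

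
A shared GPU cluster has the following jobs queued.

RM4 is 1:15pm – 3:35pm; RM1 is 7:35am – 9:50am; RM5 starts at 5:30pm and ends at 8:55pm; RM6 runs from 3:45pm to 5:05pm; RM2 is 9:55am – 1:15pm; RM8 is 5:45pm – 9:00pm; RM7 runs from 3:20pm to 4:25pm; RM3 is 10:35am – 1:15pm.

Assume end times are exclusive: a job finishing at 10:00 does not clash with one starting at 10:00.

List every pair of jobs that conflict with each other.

RM2 & RM3, RM4 & RM7, RM5 & RM8, RM6 & RM7

Sorted by start: RM1, RM2, RM3, RM4, RM7, RM6, RM5, RM8.
RM2 starts after RM1 ends; RM1 is clear from here.
RM3 starts before RM2 ends → RM2 and RM3 overlap.
RM4 starts exactly when RM2 ends (back-to-back, no overlap); RM2 is clear from here.
RM4 starts exactly when RM3 ends (back-to-back, no overlap); RM3 is clear from here.
RM7 starts before RM4 ends → RM4 and RM7 overlap.
RM6 starts after RM4 ends; RM4 is clear from here.
RM6 starts before RM7 ends → RM7 and RM6 overlap.
RM5 starts after RM7 ends; RM7 is clear from here.
RM5 starts after RM6 ends; RM6 is clear from here.
RM8 starts before RM5 ends → RM5 and RM8 overlap.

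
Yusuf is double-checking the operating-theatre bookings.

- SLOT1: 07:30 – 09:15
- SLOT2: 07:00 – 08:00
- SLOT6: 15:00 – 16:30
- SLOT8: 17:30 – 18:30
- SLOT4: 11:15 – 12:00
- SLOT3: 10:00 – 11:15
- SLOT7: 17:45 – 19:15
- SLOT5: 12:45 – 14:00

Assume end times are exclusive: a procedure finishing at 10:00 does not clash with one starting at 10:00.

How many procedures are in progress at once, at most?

2

Sort all start/end points and keep a running count:
07:00 start SLOT2 → 1
07:30 start SLOT1 → 2
08:00 end SLOT2 → 1
09:15 end SLOT1 → 0
10:00 start SLOT3 → 1
11:15 end SLOT3 → 0
11:15 start SLOT4 → 1
12:00 end SLOT4 → 0
12:45 start SLOT5 → 1
14:00 end SLOT5 → 0
15:00 start SLOT6 → 1
16:30 end SLOT6 → 0
17:30 start SLOT8 → 1
17:45 start SLOT7 → 2
18:30 end SLOT8 → 1
19:15 end SLOT7 → 0
Peak is 2, at 07:30 (SLOT1, SLOT2).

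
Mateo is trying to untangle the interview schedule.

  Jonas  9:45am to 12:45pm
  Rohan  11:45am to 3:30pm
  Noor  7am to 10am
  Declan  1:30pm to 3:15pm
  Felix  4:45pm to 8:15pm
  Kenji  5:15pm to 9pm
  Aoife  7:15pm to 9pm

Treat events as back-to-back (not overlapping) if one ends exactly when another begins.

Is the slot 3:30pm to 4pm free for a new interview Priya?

Yes — the slot is free

Noor: ends 10am at or before Priya starts 3:30pm → clear.
Jonas: ends 12:45pm at or before Priya starts 3:30pm → clear.
Rohan: ends 3:30pm at or before Priya starts 3:30pm → clear.
Declan: ends 3:15pm at or before Priya starts 3:30pm → clear.
Felix: starts 4:45pm at or after Priya ends 4pm → clear.
Kenji: starts 5:15pm at or after Priya ends 4pm → clear.
Aoife: starts 7:15pm at or after Priya ends 4pm → clear.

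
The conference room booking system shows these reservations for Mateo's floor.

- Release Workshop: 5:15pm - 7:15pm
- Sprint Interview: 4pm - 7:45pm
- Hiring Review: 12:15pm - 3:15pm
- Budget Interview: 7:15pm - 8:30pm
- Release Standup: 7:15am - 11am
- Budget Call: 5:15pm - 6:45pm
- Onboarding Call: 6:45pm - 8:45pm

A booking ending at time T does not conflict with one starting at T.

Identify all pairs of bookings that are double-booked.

Budget Call & Release Workshop, Budget Call & Sprint Interview, Budget Interview & Onboarding Call, Budget Interview & Sprint Interview, Onboarding Call & Release Workshop, Onboarding Call & Sprint Interview, Release Workshop & Sprint Interview

Sorted by start: Release Standup, Hiring Review, Sprint Interview, Release Workshop, Budget Call, Onboarding Call, Budget Interview.
Hiring Review starts after Release Standup ends, so Release Standup has no further overlaps.
Sprint Interview starts after Hiring Review ends, so Hiring Review has no further overlaps.
Release Workshop starts before Sprint Interview ends → Sprint Interview and Release Workshop overlap.
Budget Call starts before Sprint Interview ends → Sprint Interview and Budget Call overlap.
Onboarding Call starts before Sprint Interview ends → Sprint Interview and Onboarding Call overlap.
Budget Interview starts before Sprint Interview ends → Sprint Interview and Budget Interview overlap.
Budget Call starts before Release Workshop ends → Release Workshop and Budget Call overlap.
Onboarding Call starts before Release Workshop ends → Release Workshop and Onboarding Call overlap.
Budget Interview starts exactly when Release Workshop ends (back-to-back, no overlap).
Onboarding Call starts exactly when Budget Call ends (back-to-back, no overlap), so Budget Call has no further overlaps.
Budget Interview starts before Onboarding Call ends → Onboarding Call and Budget Interview overlap.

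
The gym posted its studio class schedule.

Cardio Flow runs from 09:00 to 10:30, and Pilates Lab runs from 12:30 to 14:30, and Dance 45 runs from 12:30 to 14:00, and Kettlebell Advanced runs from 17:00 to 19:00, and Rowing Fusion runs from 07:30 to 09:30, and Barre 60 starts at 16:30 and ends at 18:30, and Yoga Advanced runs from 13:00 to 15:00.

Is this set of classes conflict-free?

No

Sorted by start: Rowing Fusion, Cardio Flow, Dance 45, Pilates Lab, Yoga Advanced, Barre 60, Kettlebell Advanced.
Cardio Flow starts before Rowing Fusion ends → Rowing Fusion and Cardio Flow overlap.
That's a conflict, so the schedule is not conflict-free.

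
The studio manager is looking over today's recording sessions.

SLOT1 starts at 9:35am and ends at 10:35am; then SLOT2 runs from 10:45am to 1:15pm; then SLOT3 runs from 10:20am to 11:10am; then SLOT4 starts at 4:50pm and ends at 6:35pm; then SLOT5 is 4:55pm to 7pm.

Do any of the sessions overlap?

Yes

Sorted by start: SLOT1, SLOT3, SLOT2, SLOT4, SLOT5.
SLOT3 starts before SLOT1 ends → SLOT1 and SLOT3 overlap.
That's a conflict, so the schedule is not conflict-free.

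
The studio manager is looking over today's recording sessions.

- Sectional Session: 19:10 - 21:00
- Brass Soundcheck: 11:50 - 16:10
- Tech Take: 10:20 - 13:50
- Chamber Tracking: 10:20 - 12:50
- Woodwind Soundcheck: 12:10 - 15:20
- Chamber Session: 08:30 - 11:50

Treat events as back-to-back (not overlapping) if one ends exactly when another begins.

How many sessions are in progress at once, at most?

Sweep the timeline, counting +1 at each start and −1 at each end (ends before starts at a tie):
08:30 start Chamber Session → 1
10:20 start Chamber Tracking → 2
10:20 start Tech Take → 3
11:50 end Chamber Session → 2
11:50 start Brass Soundcheck → 3
12:10 start Woodwind Soundcheck → 4
12:50 end Chamber Tracking → 3
13:50 end Tech Take → 2
15:20 end Woodwind Soundcheck → 1
16:10 end Brass Soundcheck → 0
19:10 start Sectional Session → 1
21:00 end Sectional Session → 0
Peak is 4, at 12:10 (Brass Soundcheck, Chamber Tracking, Tech Take, Woodwind Soundcheck).

4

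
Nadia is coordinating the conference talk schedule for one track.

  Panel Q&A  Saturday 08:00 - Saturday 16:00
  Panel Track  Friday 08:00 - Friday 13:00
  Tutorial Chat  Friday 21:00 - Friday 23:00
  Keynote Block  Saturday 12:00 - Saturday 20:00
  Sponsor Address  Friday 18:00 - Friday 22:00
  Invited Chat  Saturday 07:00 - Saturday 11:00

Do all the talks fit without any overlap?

Sorted by start: Panel Track, Sponsor Address, Tutorial Chat, Invited Chat, Panel Q&A, Keynote Block.
Sponsor Address starts after Panel Track ends, so Panel Track has no further overlaps.
Tutorial Chat starts before Sponsor Address ends → Sponsor Address and Tutorial Chat overlap.
That's a conflict, so the schedule is not conflict-free.

No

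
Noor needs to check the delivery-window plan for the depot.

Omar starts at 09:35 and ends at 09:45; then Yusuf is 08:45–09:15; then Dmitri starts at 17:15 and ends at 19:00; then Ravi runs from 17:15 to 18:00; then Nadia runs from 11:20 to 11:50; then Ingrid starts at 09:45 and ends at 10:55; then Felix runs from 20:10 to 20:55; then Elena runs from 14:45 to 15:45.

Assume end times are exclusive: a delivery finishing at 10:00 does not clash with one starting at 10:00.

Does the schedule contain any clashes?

Yes

Sorted by start: Yusuf, Omar, Ingrid, Nadia, Elena, Ravi, Dmitri, Felix.
Omar starts after Yusuf ends, so Yusuf has no further overlaps.
Ingrid starts exactly when Omar ends (back-to-back, no overlap), so Omar has no further overlaps.
Nadia starts after Ingrid ends, so Ingrid has no further overlaps.
Elena starts after Nadia ends, so Nadia has no further overlaps.
Ravi starts after Elena ends, so Elena has no further overlaps.
Dmitri starts before Ravi ends → Ravi and Dmitri overlap.
That's a conflict, so the schedule is not conflict-free.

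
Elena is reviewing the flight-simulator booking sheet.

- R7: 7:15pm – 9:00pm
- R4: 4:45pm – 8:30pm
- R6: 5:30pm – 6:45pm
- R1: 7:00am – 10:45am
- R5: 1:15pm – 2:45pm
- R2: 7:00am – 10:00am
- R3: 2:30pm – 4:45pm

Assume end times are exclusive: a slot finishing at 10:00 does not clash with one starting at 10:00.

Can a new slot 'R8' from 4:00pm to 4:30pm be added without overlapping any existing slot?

No — it overlaps R3

R1: ends 10:45am at or before R8 starts 4:00pm → clear.
R2: ends 10:00am at or before R8 starts 4:00pm → clear.
R5: ends 2:45pm at or before R8 starts 4:00pm → clear.
R3: starts 2:30pm before R8 ends 4:30pm, and ends 4:45pm after R8 starts 4:00pm → overlap.
R4: starts 4:45pm at or after R8 ends 4:30pm → clear.
R6: starts 5:30pm at or after R8 ends 4:30pm → clear.
R7: starts 7:15pm at or after R8 ends 4:30pm → clear.
R8 overlaps R3.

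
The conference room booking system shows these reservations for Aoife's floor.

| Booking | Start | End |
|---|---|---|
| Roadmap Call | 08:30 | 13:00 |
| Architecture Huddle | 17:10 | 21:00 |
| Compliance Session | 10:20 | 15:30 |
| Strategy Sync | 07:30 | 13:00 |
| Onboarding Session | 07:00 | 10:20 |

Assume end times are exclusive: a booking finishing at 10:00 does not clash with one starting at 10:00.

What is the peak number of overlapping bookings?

3

Walk through starts and ends in time order (an end at T is processed before a start at T):
07:00 start Onboarding Session → 1
07:30 start Strategy Sync → 2
08:30 start Roadmap Call → 3
10:20 end Onboarding Session → 2
10:20 start Compliance Session → 3
13:00 end Roadmap Call → 2
13:00 end Strategy Sync → 1
15:30 end Compliance Session → 0
17:10 start Architecture Huddle → 1
21:00 end Architecture Huddle → 0
Peak is 3, at 08:30 (Onboarding Session, Roadmap Call, Strategy Sync).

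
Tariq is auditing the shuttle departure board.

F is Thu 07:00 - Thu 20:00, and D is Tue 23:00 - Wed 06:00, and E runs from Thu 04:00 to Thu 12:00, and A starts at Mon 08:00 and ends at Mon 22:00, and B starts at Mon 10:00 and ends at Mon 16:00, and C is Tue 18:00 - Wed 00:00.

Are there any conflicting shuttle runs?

Yes

Sorted by start: A, B, C, D, E, F.
B starts before A ends → A and B overlap.
That's a conflict, so the schedule is not conflict-free.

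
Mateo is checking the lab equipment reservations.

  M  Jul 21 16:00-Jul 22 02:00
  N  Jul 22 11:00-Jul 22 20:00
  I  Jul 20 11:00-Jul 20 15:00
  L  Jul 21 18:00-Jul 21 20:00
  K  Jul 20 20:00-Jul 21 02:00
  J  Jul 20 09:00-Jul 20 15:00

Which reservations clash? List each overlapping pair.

Check each pair: they overlap iff neither finishes before the other starts.
Sorted by start: J, I, K, M, L, N.
I starts before J ends → J and I overlap.
K starts after J ends, so J has no further overlaps.
K starts after I ends, so I has no further overlaps.
M starts after K ends, so K has no further overlaps.
L starts before M ends → M and L overlap.
N starts after M ends.
N starts after L ends.

I & J, L & M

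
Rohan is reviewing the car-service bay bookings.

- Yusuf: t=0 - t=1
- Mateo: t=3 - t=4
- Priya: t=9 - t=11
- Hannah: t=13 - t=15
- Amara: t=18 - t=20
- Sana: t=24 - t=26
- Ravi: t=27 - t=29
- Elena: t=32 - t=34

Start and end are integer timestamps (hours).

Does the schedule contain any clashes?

No

Sorted by start: Yusuf, Mateo, Priya, Hannah, Amara, Sana, Ravi, Elena.
Mateo starts after Yusuf ends, so nothing later overlaps Yusuf either.
Priya starts after Mateo ends, so nothing later overlaps Mateo either.
Hannah starts after Priya ends, so nothing later overlaps Priya either.
Amara starts after Hannah ends, so nothing later overlaps Hannah either.
Sana starts after Amara ends, so nothing later overlaps Amara either.
Ravi starts after Sana ends, so nothing later overlaps Sana either.
Elena starts after Ravi ends.
Every pair is clear; the schedule has no overlaps.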